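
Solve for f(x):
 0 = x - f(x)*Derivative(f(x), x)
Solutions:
 f(x) = -sqrt(C1 + x^2)
 f(x) = sqrt(C1 + x^2)


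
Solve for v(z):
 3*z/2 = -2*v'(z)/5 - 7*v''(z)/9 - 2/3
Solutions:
 v(z) = C1 + C2*exp(-18*z/35) - 15*z^2/8 + 45*z/8


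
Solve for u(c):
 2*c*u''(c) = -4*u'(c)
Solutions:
 u(c) = C1 + C2/c


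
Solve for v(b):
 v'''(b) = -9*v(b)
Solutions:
 v(b) = C3*exp(-3^(2/3)*b) + (C1*sin(3*3^(1/6)*b/2) + C2*cos(3*3^(1/6)*b/2))*exp(3^(2/3)*b/2)


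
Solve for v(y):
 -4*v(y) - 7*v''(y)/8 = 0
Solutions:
 v(y) = C1*sin(4*sqrt(14)*y/7) + C2*cos(4*sqrt(14)*y/7)


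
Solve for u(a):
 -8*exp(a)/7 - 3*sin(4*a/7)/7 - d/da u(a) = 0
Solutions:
 u(a) = C1 - 8*exp(a)/7 + 3*cos(4*a/7)/4


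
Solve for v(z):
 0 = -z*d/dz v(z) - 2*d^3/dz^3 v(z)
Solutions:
 v(z) = C1 + Integral(C2*airyai(-2^(2/3)*z/2) + C3*airybi(-2^(2/3)*z/2), z)


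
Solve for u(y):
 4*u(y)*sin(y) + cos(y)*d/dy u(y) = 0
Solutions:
 u(y) = C1*cos(y)^4


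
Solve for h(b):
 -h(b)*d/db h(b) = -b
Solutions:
 h(b) = -sqrt(C1 + b^2)
 h(b) = sqrt(C1 + b^2)


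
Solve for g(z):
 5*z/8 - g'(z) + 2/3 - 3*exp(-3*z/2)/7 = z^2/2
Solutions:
 g(z) = C1 - z^3/6 + 5*z^2/16 + 2*z/3 + 2*exp(-3*z/2)/7


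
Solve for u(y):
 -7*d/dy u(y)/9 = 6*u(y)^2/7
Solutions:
 u(y) = 49/(C1 + 54*y)


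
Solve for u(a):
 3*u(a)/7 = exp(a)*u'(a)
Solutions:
 u(a) = C1*exp(-3*exp(-a)/7)


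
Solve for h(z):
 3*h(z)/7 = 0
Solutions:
 h(z) = 0


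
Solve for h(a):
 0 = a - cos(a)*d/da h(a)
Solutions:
 h(a) = C1 + Integral(a/cos(a), a)


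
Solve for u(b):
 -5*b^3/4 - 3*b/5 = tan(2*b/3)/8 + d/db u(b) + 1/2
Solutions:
 u(b) = C1 - 5*b^4/16 - 3*b^2/10 - b/2 + 3*log(cos(2*b/3))/16


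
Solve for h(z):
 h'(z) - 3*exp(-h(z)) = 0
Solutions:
 h(z) = log(C1 + 3*z)


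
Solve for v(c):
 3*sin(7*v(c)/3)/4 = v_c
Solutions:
 -3*c/4 + 3*log(cos(7*v(c)/3) - 1)/14 - 3*log(cos(7*v(c)/3) + 1)/14 = C1


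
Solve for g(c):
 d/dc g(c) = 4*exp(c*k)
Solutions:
 g(c) = C1 + 4*exp(c*k)/k


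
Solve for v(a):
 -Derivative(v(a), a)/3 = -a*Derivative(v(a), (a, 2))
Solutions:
 v(a) = C1 + C2*a^(4/3)


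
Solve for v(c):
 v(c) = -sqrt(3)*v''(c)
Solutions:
 v(c) = C1*sin(3^(3/4)*c/3) + C2*cos(3^(3/4)*c/3)


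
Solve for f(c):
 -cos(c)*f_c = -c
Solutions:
 f(c) = C1 + Integral(c/cos(c), c)


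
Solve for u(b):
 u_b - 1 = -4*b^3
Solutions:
 u(b) = C1 - b^4 + b


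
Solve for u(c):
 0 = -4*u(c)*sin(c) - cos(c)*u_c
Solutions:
 u(c) = C1*cos(c)^4


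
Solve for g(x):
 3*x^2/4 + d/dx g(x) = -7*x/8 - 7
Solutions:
 g(x) = C1 - x^3/4 - 7*x^2/16 - 7*x


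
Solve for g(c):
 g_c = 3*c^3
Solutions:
 g(c) = C1 + 3*c^4/4


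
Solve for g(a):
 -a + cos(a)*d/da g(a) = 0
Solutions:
 g(a) = C1 + Integral(a/cos(a), a)


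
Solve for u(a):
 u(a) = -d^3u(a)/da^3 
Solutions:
 u(a) = C3*exp(-a) + (C1*sin(sqrt(3)*a/2) + C2*cos(sqrt(3)*a/2))*exp(a/2)


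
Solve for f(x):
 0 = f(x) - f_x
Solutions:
 f(x) = C1*exp(x)


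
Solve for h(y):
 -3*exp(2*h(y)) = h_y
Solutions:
 h(y) = log(-sqrt(-1/(C1 - 3*y))) - log(2)/2
 h(y) = log(-1/(C1 - 3*y))/2 - log(2)/2


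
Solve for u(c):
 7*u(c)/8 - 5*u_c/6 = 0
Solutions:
 u(c) = C1*exp(21*c/20)


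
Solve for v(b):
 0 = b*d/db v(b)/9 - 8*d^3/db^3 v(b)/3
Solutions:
 v(b) = C1 + Integral(C2*airyai(3^(2/3)*b/6) + C3*airybi(3^(2/3)*b/6), b)


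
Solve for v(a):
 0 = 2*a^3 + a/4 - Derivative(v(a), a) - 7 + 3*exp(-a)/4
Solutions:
 v(a) = C1 + a^4/2 + a^2/8 - 7*a - 3*exp(-a)/4


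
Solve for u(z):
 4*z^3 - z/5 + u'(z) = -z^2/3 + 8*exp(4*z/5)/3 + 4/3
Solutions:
 u(z) = C1 - z^4 - z^3/9 + z^2/10 + 4*z/3 + 10*exp(4*z/5)/3


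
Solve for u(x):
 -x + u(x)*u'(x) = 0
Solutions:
 u(x) = -sqrt(C1 + x^2)
 u(x) = sqrt(C1 + x^2)


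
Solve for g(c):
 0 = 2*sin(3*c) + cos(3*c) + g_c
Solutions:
 g(c) = C1 - sin(3*c)/3 + 2*cos(3*c)/3


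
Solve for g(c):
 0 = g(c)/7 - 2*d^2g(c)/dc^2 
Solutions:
 g(c) = C1*exp(-sqrt(14)*c/14) + C2*exp(sqrt(14)*c/14)


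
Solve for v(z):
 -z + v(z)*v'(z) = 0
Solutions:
 v(z) = -sqrt(C1 + z^2)
 v(z) = sqrt(C1 + z^2)


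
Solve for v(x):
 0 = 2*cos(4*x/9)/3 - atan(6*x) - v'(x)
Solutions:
 v(x) = C1 - x*atan(6*x) + log(36*x^2 + 1)/12 + 3*sin(4*x/9)/2


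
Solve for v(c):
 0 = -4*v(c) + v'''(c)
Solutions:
 v(c) = C3*exp(2^(2/3)*c) + (C1*sin(2^(2/3)*sqrt(3)*c/2) + C2*cos(2^(2/3)*sqrt(3)*c/2))*exp(-2^(2/3)*c/2)


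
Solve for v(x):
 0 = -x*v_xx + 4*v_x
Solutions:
 v(x) = C1 + C2*x^5


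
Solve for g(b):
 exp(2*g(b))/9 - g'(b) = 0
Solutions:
 g(b) = log(-sqrt(-1/(C1 + b))) - log(2)/2 + log(3)
 g(b) = log(-1/(C1 + b))/2 - log(2)/2 + log(3)


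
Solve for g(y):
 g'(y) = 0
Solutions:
 g(y) = C1


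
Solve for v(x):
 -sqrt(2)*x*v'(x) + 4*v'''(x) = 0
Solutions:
 v(x) = C1 + Integral(C2*airyai(sqrt(2)*x/2) + C3*airybi(sqrt(2)*x/2), x)


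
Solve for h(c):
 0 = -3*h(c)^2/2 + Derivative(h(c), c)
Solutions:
 h(c) = -2/(C1 + 3*c)


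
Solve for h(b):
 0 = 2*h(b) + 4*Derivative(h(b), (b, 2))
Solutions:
 h(b) = C1*sin(sqrt(2)*b/2) + C2*cos(sqrt(2)*b/2)


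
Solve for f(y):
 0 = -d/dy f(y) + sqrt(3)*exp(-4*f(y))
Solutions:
 f(y) = log(-I*(C1 + 4*sqrt(3)*y)^(1/4))
 f(y) = log(I*(C1 + 4*sqrt(3)*y)^(1/4))
 f(y) = log(-(C1 + 4*sqrt(3)*y)^(1/4))
 f(y) = log(C1 + 4*sqrt(3)*y)/4


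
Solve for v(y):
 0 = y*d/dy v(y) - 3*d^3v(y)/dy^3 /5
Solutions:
 v(y) = C1 + Integral(C2*airyai(3^(2/3)*5^(1/3)*y/3) + C3*airybi(3^(2/3)*5^(1/3)*y/3), y)


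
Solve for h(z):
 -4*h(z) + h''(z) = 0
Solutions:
 h(z) = C1*exp(-2*z) + C2*exp(2*z)


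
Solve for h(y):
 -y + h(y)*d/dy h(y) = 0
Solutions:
 h(y) = -sqrt(C1 + y^2)
 h(y) = sqrt(C1 + y^2)


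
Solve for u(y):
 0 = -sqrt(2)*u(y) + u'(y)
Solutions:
 u(y) = C1*exp(sqrt(2)*y)


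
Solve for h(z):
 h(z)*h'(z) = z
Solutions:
 h(z) = -sqrt(C1 + z^2)
 h(z) = sqrt(C1 + z^2)


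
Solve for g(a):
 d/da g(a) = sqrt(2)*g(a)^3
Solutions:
 g(a) = -sqrt(2)*sqrt(-1/(C1 + sqrt(2)*a))/2
 g(a) = sqrt(2)*sqrt(-1/(C1 + sqrt(2)*a))/2


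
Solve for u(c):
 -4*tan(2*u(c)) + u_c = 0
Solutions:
 u(c) = -asin(C1*exp(8*c))/2 + pi/2
 u(c) = asin(C1*exp(8*c))/2


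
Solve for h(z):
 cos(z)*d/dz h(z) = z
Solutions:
 h(z) = C1 + Integral(z/cos(z), z)


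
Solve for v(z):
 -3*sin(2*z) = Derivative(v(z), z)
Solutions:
 v(z) = C1 + 3*cos(2*z)/2


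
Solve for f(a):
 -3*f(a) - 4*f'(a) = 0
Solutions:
 f(a) = C1*exp(-3*a/4)


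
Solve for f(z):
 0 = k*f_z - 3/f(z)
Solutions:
 f(z) = -sqrt(C1 + 6*z/k)
 f(z) = sqrt(C1 + 6*z/k)


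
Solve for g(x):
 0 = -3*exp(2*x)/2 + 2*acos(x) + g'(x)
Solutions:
 g(x) = C1 - 2*x*acos(x) + 2*sqrt(1 - x^2) + 3*exp(2*x)/4


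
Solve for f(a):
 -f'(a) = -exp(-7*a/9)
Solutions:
 f(a) = C1 - 9*exp(-7*a/9)/7


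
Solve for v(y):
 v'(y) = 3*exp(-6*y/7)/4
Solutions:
 v(y) = C1 - 7*exp(-6*y/7)/8


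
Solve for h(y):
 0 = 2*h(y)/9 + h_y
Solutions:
 h(y) = C1*exp(-2*y/9)


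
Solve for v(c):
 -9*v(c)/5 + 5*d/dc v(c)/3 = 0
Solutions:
 v(c) = C1*exp(27*c/25)


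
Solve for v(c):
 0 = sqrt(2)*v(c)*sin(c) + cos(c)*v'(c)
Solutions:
 v(c) = C1*cos(c)^(sqrt(2))


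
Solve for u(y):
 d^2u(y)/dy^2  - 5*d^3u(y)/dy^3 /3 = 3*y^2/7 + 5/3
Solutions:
 u(y) = C1 + C2*y + C3*exp(3*y/5) + y^4/28 + 5*y^3/21 + 85*y^2/42


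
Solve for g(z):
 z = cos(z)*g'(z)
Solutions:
 g(z) = C1 + Integral(z/cos(z), z)


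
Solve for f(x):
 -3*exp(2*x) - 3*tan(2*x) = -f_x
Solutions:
 f(x) = C1 + 3*exp(2*x)/2 - 3*log(cos(2*x))/2


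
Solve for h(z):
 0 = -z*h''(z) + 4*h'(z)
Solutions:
 h(z) = C1 + C2*z^5


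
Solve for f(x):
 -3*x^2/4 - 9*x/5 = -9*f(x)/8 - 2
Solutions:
 f(x) = 2*x^2/3 + 8*x/5 - 16/9


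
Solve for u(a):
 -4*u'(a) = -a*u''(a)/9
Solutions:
 u(a) = C1 + C2*a^37


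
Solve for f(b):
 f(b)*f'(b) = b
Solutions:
 f(b) = -sqrt(C1 + b^2)
 f(b) = sqrt(C1 + b^2)


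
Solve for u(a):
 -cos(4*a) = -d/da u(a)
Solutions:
 u(a) = C1 + sin(4*a)/4


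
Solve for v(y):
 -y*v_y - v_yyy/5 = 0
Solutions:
 v(y) = C1 + Integral(C2*airyai(-5^(1/3)*y) + C3*airybi(-5^(1/3)*y), y)


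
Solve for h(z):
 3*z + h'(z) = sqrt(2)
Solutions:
 h(z) = C1 - 3*z^2/2 + sqrt(2)*z


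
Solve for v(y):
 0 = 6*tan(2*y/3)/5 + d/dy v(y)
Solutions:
 v(y) = C1 + 9*log(cos(2*y/3))/5


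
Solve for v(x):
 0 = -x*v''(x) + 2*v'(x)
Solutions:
 v(x) = C1 + C2*x^3


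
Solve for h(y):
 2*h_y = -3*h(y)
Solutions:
 h(y) = C1*exp(-3*y/2)


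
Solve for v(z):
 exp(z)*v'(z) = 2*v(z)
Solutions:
 v(z) = C1*exp(-2*exp(-z))


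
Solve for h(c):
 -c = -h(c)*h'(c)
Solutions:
 h(c) = -sqrt(C1 + c^2)
 h(c) = sqrt(C1 + c^2)


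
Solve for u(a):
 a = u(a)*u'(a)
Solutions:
 u(a) = -sqrt(C1 + a^2)
 u(a) = sqrt(C1 + a^2)


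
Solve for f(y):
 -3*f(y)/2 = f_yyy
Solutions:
 f(y) = C3*exp(-2^(2/3)*3^(1/3)*y/2) + (C1*sin(2^(2/3)*3^(5/6)*y/4) + C2*cos(2^(2/3)*3^(5/6)*y/4))*exp(2^(2/3)*3^(1/3)*y/4)


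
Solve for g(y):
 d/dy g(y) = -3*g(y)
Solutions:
 g(y) = C1*exp(-3*y)


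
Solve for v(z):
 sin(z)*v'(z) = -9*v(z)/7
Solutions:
 v(z) = C1*(cos(z) + 1)^(9/14)/(cos(z) - 1)^(9/14)


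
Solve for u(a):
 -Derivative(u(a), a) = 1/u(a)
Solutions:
 u(a) = -sqrt(C1 - 2*a)
 u(a) = sqrt(C1 - 2*a)


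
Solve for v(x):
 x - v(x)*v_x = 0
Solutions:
 v(x) = -sqrt(C1 + x^2)
 v(x) = sqrt(C1 + x^2)


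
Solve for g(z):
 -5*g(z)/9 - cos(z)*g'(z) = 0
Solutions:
 g(z) = C1*(sin(z) - 1)^(5/18)/(sin(z) + 1)^(5/18)


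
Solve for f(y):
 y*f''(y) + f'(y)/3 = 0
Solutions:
 f(y) = C1 + C2*y^(2/3)


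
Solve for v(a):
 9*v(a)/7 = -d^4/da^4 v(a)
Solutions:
 v(a) = (C1*sin(sqrt(6)*7^(3/4)*a/14) + C2*cos(sqrt(6)*7^(3/4)*a/14))*exp(-sqrt(6)*7^(3/4)*a/14) + (C3*sin(sqrt(6)*7^(3/4)*a/14) + C4*cos(sqrt(6)*7^(3/4)*a/14))*exp(sqrt(6)*7^(3/4)*a/14)


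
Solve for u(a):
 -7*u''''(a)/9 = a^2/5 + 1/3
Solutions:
 u(a) = C1 + C2*a + C3*a^2 + C4*a^3 - a^6/1400 - a^4/56


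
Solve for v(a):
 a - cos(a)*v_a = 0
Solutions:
 v(a) = C1 + Integral(a/cos(a), a)


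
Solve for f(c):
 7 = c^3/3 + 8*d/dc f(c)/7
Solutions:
 f(c) = C1 - 7*c^4/96 + 49*c/8


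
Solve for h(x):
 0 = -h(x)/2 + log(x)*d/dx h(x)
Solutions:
 h(x) = C1*exp(li(x)/2)


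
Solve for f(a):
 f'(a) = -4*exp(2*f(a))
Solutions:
 f(a) = log(-sqrt(-1/(C1 - 4*a))) - log(2)/2
 f(a) = log(-1/(C1 - 4*a))/2 - log(2)/2


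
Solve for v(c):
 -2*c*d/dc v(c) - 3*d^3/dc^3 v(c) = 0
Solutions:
 v(c) = C1 + Integral(C2*airyai(-2^(1/3)*3^(2/3)*c/3) + C3*airybi(-2^(1/3)*3^(2/3)*c/3), c)


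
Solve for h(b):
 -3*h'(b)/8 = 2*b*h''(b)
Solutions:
 h(b) = C1 + C2*b^(13/16)


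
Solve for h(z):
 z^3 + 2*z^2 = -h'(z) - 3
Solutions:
 h(z) = C1 - z^4/4 - 2*z^3/3 - 3*z


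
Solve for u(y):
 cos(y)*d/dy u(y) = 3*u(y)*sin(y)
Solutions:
 u(y) = C1/cos(y)^3


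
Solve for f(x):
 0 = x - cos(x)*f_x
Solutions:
 f(x) = C1 + Integral(x/cos(x), x)


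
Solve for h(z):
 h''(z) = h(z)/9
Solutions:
 h(z) = C1*exp(-z/3) + C2*exp(z/3)


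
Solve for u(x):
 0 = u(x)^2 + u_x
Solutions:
 u(x) = 1/(C1 + x)


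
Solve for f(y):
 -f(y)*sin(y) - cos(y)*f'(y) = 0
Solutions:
 f(y) = C1*cos(y)


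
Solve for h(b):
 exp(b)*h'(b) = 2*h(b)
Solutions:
 h(b) = C1*exp(-2*exp(-b))


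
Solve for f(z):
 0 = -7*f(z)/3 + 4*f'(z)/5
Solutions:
 f(z) = C1*exp(35*z/12)


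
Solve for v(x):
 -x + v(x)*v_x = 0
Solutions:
 v(x) = -sqrt(C1 + x^2)
 v(x) = sqrt(C1 + x^2)


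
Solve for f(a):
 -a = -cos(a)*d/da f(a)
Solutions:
 f(a) = C1 + Integral(a/cos(a), a)


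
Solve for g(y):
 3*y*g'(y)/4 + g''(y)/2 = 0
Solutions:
 g(y) = C1 + C2*erf(sqrt(3)*y/2)


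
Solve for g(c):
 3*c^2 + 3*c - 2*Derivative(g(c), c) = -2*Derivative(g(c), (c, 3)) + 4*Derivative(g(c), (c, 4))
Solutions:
 g(c) = C1 + C2*exp(c*((6*sqrt(78) + 53)^(-1/3) + 2 + (6*sqrt(78) + 53)^(1/3))/12)*sin(sqrt(3)*c*(-(6*sqrt(78) + 53)^(1/3) + (6*sqrt(78) + 53)^(-1/3))/12) + C3*exp(c*((6*sqrt(78) + 53)^(-1/3) + 2 + (6*sqrt(78) + 53)^(1/3))/12)*cos(sqrt(3)*c*(-(6*sqrt(78) + 53)^(1/3) + (6*sqrt(78) + 53)^(-1/3))/12) + C4*exp(c*(-(6*sqrt(78) + 53)^(1/3) - 1/(6*sqrt(78) + 53)^(1/3) + 1)/6) + c^3/2 + 3*c^2/4 + 3*c


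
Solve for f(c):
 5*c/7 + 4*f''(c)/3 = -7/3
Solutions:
 f(c) = C1 + C2*c - 5*c^3/56 - 7*c^2/8


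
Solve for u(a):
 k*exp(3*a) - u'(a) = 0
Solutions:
 u(a) = C1 + k*exp(3*a)/3


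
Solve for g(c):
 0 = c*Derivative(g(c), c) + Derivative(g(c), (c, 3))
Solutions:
 g(c) = C1 + Integral(C2*airyai(-c) + C3*airybi(-c), c)


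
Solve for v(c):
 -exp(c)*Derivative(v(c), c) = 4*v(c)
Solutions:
 v(c) = C1*exp(4*exp(-c))


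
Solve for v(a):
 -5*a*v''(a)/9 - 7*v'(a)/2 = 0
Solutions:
 v(a) = C1 + C2/a^(53/10)


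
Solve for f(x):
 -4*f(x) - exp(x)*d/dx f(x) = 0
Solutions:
 f(x) = C1*exp(4*exp(-x))


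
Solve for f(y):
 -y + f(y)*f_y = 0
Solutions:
 f(y) = -sqrt(C1 + y^2)
 f(y) = sqrt(C1 + y^2)


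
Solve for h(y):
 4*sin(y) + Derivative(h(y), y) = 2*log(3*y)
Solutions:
 h(y) = C1 + 2*y*log(y) - 2*y + 2*y*log(3) + 4*cos(y)


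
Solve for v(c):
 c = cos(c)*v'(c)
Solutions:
 v(c) = C1 + Integral(c/cos(c), c)


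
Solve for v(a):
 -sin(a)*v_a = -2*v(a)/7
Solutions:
 v(a) = C1*(cos(a) - 1)^(1/7)/(cos(a) + 1)^(1/7)


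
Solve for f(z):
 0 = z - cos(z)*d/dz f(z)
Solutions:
 f(z) = C1 + Integral(z/cos(z), z)


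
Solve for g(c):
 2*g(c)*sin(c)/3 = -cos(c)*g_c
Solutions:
 g(c) = C1*cos(c)^(2/3)


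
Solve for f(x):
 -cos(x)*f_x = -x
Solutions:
 f(x) = C1 + Integral(x/cos(x), x)


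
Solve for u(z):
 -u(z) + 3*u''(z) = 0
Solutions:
 u(z) = C1*exp(-sqrt(3)*z/3) + C2*exp(sqrt(3)*z/3)


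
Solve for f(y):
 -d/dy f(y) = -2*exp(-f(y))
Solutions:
 f(y) = log(C1 + 2*y)


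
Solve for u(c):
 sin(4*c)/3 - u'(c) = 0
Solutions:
 u(c) = C1 - cos(4*c)/12


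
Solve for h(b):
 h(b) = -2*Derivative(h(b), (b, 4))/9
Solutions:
 h(b) = (C1*sin(2^(1/4)*sqrt(3)*b/2) + C2*cos(2^(1/4)*sqrt(3)*b/2))*exp(-2^(1/4)*sqrt(3)*b/2) + (C3*sin(2^(1/4)*sqrt(3)*b/2) + C4*cos(2^(1/4)*sqrt(3)*b/2))*exp(2^(1/4)*sqrt(3)*b/2)


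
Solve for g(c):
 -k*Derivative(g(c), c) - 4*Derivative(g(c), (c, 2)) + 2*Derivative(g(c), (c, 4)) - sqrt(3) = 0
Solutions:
 g(c) = C1 + C2*exp(c*(6^(1/3)*(-9*k + 2*sqrt(3)*sqrt(27*k^2/4 - 32))^(1/3)/12 - 2^(1/3)*3^(5/6)*I*(-9*k + 2*sqrt(3)*sqrt(27*k^2/4 - 32))^(1/3)/12 - 8/((-6^(1/3) + 2^(1/3)*3^(5/6)*I)*(-9*k + 2*sqrt(3)*sqrt(27*k^2/4 - 32))^(1/3)))) + C3*exp(c*(6^(1/3)*(-9*k + 2*sqrt(3)*sqrt(27*k^2/4 - 32))^(1/3)/12 + 2^(1/3)*3^(5/6)*I*(-9*k + 2*sqrt(3)*sqrt(27*k^2/4 - 32))^(1/3)/12 + 8/((6^(1/3) + 2^(1/3)*3^(5/6)*I)*(-9*k + 2*sqrt(3)*sqrt(27*k^2/4 - 32))^(1/3)))) + C4*exp(-6^(1/3)*c*((-9*k + 2*sqrt(3)*sqrt(27*k^2/4 - 32))^(1/3) + 4*6^(1/3)/(-9*k + 2*sqrt(3)*sqrt(27*k^2/4 - 32))^(1/3))/6) - sqrt(3)*c/k


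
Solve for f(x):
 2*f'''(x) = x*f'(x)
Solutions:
 f(x) = C1 + Integral(C2*airyai(2^(2/3)*x/2) + C3*airybi(2^(2/3)*x/2), x)


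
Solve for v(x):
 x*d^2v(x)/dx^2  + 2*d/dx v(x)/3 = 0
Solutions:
 v(x) = C1 + C2*x^(1/3)


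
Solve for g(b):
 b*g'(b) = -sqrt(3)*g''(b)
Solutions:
 g(b) = C1 + C2*erf(sqrt(2)*3^(3/4)*b/6)


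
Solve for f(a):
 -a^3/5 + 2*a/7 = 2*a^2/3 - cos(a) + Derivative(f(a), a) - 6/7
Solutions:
 f(a) = C1 - a^4/20 - 2*a^3/9 + a^2/7 + 6*a/7 + sin(a)


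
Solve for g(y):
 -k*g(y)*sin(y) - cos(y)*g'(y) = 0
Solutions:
 g(y) = C1*exp(k*log(cos(y)))


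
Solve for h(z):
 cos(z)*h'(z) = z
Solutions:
 h(z) = C1 + Integral(z/cos(z), z)


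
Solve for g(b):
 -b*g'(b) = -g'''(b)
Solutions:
 g(b) = C1 + Integral(C2*airyai(b) + C3*airybi(b), b)


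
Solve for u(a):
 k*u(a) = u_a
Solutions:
 u(a) = C1*exp(a*k)


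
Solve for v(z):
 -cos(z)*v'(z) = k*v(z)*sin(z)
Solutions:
 v(z) = C1*exp(k*log(cos(z)))


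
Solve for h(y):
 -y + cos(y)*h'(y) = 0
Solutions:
 h(y) = C1 + Integral(y/cos(y), y)


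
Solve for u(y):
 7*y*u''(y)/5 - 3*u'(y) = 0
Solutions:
 u(y) = C1 + C2*y^(22/7)


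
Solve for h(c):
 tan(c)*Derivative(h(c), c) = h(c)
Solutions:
 h(c) = C1*sin(c)


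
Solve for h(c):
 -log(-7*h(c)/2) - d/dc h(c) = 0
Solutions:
 Integral(1/(log(-_y) - log(2) + log(7)), (_y, h(c))) = C1 - c


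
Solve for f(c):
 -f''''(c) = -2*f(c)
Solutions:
 f(c) = C1*exp(-2^(1/4)*c) + C2*exp(2^(1/4)*c) + C3*sin(2^(1/4)*c) + C4*cos(2^(1/4)*c)


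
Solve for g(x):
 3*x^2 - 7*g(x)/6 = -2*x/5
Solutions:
 g(x) = 6*x*(15*x + 2)/35


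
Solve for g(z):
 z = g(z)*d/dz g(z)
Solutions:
 g(z) = -sqrt(C1 + z^2)
 g(z) = sqrt(C1 + z^2)


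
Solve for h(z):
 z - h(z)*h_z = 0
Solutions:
 h(z) = -sqrt(C1 + z^2)
 h(z) = sqrt(C1 + z^2)


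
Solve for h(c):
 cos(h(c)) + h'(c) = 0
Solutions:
 h(c) = pi - asin((C1 + exp(2*c))/(C1 - exp(2*c)))
 h(c) = asin((C1 + exp(2*c))/(C1 - exp(2*c)))


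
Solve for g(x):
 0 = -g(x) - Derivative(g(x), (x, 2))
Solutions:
 g(x) = C1*sin(x) + C2*cos(x)


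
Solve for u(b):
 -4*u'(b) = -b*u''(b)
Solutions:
 u(b) = C1 + C2*b^5


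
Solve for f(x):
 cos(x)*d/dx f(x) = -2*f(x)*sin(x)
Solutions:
 f(x) = C1*cos(x)^2


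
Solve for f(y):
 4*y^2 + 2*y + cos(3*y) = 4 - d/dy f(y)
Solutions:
 f(y) = C1 - 4*y^3/3 - y^2 + 4*y - sin(3*y)/3


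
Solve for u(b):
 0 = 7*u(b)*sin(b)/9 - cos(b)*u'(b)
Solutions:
 u(b) = C1/cos(b)^(7/9)


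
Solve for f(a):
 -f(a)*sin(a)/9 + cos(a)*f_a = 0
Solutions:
 f(a) = C1/cos(a)^(1/9)


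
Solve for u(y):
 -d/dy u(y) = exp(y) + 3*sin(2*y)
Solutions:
 u(y) = C1 - exp(y) + 3*cos(2*y)/2


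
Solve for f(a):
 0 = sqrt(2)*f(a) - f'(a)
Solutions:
 f(a) = C1*exp(sqrt(2)*a)


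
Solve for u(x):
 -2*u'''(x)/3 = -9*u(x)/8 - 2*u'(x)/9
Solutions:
 u(x) = C1*exp(-2^(1/3)*x*(8*2^(1/3)/(sqrt(530417) + 729)^(1/3) + (sqrt(530417) + 729)^(1/3))/24)*sin(2^(1/3)*sqrt(3)*x*(-(sqrt(530417) + 729)^(1/3) + 8*2^(1/3)/(sqrt(530417) + 729)^(1/3))/24) + C2*exp(-2^(1/3)*x*(8*2^(1/3)/(sqrt(530417) + 729)^(1/3) + (sqrt(530417) + 729)^(1/3))/24)*cos(2^(1/3)*sqrt(3)*x*(-(sqrt(530417) + 729)^(1/3) + 8*2^(1/3)/(sqrt(530417) + 729)^(1/3))/24) + C3*exp(2^(1/3)*x*(8*2^(1/3)/(sqrt(530417) + 729)^(1/3) + (sqrt(530417) + 729)^(1/3))/12)


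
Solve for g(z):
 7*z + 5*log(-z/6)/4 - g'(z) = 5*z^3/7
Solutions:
 g(z) = C1 - 5*z^4/28 + 7*z^2/2 + 5*z*log(-z)/4 + 5*z*(-log(6) - 1)/4


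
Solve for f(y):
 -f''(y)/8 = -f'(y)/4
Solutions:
 f(y) = C1 + C2*exp(2*y)


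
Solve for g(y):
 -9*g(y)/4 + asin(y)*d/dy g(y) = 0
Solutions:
 g(y) = C1*exp(9*Integral(1/asin(y), y)/4)


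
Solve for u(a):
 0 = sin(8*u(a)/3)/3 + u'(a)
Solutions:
 a/3 + 3*log(cos(8*u(a)/3) - 1)/16 - 3*log(cos(8*u(a)/3) + 1)/16 = C1


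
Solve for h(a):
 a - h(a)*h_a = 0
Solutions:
 h(a) = -sqrt(C1 + a^2)
 h(a) = sqrt(C1 + a^2)


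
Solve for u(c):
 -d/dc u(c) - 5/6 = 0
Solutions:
 u(c) = C1 - 5*c/6


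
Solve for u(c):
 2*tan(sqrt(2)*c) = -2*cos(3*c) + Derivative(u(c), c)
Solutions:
 u(c) = C1 - sqrt(2)*log(cos(sqrt(2)*c)) + 2*sin(3*c)/3


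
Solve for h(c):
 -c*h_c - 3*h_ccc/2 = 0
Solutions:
 h(c) = C1 + Integral(C2*airyai(-2^(1/3)*3^(2/3)*c/3) + C3*airybi(-2^(1/3)*3^(2/3)*c/3), c)


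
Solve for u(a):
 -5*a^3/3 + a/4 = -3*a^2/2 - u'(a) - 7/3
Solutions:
 u(a) = C1 + 5*a^4/12 - a^3/2 - a^2/8 - 7*a/3


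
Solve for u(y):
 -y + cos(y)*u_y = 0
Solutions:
 u(y) = C1 + Integral(y/cos(y), y)


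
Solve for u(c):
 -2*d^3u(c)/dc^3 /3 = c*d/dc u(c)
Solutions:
 u(c) = C1 + Integral(C2*airyai(-2^(2/3)*3^(1/3)*c/2) + C3*airybi(-2^(2/3)*3^(1/3)*c/2), c)


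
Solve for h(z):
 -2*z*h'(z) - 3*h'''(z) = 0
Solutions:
 h(z) = C1 + Integral(C2*airyai(-2^(1/3)*3^(2/3)*z/3) + C3*airybi(-2^(1/3)*3^(2/3)*z/3), z)


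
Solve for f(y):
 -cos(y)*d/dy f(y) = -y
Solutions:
 f(y) = C1 + Integral(y/cos(y), y)


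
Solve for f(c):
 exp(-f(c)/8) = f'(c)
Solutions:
 f(c) = 8*log(C1 + c/8)


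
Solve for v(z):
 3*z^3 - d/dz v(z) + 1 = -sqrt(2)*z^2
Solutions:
 v(z) = C1 + 3*z^4/4 + sqrt(2)*z^3/3 + z


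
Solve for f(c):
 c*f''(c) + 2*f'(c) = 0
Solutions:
 f(c) = C1 + C2/c


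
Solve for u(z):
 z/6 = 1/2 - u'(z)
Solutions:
 u(z) = C1 - z^2/12 + z/2


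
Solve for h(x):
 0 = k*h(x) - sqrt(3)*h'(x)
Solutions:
 h(x) = C1*exp(sqrt(3)*k*x/3)


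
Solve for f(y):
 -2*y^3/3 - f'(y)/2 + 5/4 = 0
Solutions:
 f(y) = C1 - y^4/3 + 5*y/2


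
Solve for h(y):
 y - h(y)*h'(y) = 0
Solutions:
 h(y) = -sqrt(C1 + y^2)
 h(y) = sqrt(C1 + y^2)


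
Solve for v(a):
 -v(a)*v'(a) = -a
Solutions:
 v(a) = -sqrt(C1 + a^2)
 v(a) = sqrt(C1 + a^2)


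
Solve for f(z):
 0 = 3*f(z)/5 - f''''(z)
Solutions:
 f(z) = C1*exp(-3^(1/4)*5^(3/4)*z/5) + C2*exp(3^(1/4)*5^(3/4)*z/5) + C3*sin(3^(1/4)*5^(3/4)*z/5) + C4*cos(3^(1/4)*5^(3/4)*z/5)


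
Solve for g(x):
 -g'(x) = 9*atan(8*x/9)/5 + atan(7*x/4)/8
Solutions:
 g(x) = C1 - 9*x*atan(8*x/9)/5 - x*atan(7*x/4)/8 + log(49*x^2 + 16)/28 + 81*log(64*x^2 + 81)/80


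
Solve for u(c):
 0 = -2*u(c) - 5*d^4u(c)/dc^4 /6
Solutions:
 u(c) = (C1*sin(3^(1/4)*5^(3/4)*c/5) + C2*cos(3^(1/4)*5^(3/4)*c/5))*exp(-3^(1/4)*5^(3/4)*c/5) + (C3*sin(3^(1/4)*5^(3/4)*c/5) + C4*cos(3^(1/4)*5^(3/4)*c/5))*exp(3^(1/4)*5^(3/4)*c/5)


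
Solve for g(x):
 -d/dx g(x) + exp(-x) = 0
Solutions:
 g(x) = C1 - exp(-x)


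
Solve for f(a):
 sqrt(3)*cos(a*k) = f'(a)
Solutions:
 f(a) = C1 + sqrt(3)*sin(a*k)/k


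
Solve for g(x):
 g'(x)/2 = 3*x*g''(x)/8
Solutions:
 g(x) = C1 + C2*x^(7/3)


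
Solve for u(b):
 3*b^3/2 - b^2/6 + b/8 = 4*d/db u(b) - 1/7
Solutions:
 u(b) = C1 + 3*b^4/32 - b^3/72 + b^2/64 + b/28


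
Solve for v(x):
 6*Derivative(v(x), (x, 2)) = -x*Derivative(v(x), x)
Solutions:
 v(x) = C1 + C2*erf(sqrt(3)*x/6)


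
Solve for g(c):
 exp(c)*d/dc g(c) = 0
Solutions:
 g(c) = C1


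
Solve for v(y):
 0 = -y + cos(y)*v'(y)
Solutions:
 v(y) = C1 + Integral(y/cos(y), y)


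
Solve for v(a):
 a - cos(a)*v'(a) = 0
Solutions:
 v(a) = C1 + Integral(a/cos(a), a)


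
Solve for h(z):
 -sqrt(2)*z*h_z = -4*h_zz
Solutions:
 h(z) = C1 + C2*erfi(2^(3/4)*z/4)


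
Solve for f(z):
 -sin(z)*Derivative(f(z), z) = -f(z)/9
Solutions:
 f(z) = C1*(cos(z) - 1)^(1/18)/(cos(z) + 1)^(1/18)


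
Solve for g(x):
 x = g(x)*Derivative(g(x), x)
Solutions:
 g(x) = -sqrt(C1 + x^2)
 g(x) = sqrt(C1 + x^2)


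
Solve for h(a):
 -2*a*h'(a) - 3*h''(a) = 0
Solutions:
 h(a) = C1 + C2*erf(sqrt(3)*a/3)


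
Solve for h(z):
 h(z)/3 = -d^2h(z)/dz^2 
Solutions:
 h(z) = C1*sin(sqrt(3)*z/3) + C2*cos(sqrt(3)*z/3)


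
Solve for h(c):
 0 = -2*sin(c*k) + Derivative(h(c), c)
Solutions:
 h(c) = C1 - 2*cos(c*k)/k


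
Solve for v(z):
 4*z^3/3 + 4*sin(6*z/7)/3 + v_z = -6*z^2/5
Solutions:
 v(z) = C1 - z^4/3 - 2*z^3/5 + 14*cos(6*z/7)/9


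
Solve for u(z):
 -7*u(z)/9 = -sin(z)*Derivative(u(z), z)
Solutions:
 u(z) = C1*(cos(z) - 1)^(7/18)/(cos(z) + 1)^(7/18)


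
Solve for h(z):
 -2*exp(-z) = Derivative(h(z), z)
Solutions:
 h(z) = C1 + 2*exp(-z)


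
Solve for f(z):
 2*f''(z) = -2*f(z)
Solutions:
 f(z) = C1*sin(z) + C2*cos(z)


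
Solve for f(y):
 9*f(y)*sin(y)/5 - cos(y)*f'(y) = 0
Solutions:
 f(y) = C1/cos(y)^(9/5)


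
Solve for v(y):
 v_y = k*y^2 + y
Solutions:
 v(y) = C1 + k*y^3/3 + y^2/2


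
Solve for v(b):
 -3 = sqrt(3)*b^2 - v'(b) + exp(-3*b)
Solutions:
 v(b) = C1 + sqrt(3)*b^3/3 + 3*b - exp(-3*b)/3


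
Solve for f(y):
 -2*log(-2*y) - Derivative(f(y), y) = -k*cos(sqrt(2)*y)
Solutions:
 f(y) = C1 + sqrt(2)*k*sin(sqrt(2)*y)/2 - 2*y*log(-y) - 2*y*log(2) + 2*y


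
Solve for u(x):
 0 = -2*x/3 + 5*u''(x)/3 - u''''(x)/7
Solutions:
 u(x) = C1 + C2*x + C3*exp(-sqrt(105)*x/3) + C4*exp(sqrt(105)*x/3) + x^3/15


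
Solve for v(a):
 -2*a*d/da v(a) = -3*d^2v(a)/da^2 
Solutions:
 v(a) = C1 + C2*erfi(sqrt(3)*a/3)


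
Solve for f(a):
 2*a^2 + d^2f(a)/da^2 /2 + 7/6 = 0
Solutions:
 f(a) = C1 + C2*a - a^4/3 - 7*a^2/6


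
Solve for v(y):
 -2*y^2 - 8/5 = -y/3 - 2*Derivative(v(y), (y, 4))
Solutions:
 v(y) = C1 + C2*y + C3*y^2 + C4*y^3 + y^6/360 - y^5/720 + y^4/30


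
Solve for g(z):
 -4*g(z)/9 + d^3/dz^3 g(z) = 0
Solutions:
 g(z) = C3*exp(2^(2/3)*3^(1/3)*z/3) + (C1*sin(2^(2/3)*3^(5/6)*z/6) + C2*cos(2^(2/3)*3^(5/6)*z/6))*exp(-2^(2/3)*3^(1/3)*z/6)


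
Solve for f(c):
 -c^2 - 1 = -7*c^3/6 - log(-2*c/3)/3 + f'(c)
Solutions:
 f(c) = C1 + 7*c^4/24 - c^3/3 + c*log(-c)/3 + c*(-4 - log(3) + log(2))/3


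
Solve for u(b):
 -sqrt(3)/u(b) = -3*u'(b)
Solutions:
 u(b) = -sqrt(C1 + 6*sqrt(3)*b)/3
 u(b) = sqrt(C1 + 6*sqrt(3)*b)/3


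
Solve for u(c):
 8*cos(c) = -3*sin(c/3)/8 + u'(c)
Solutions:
 u(c) = C1 + 8*sin(c) - 9*cos(c/3)/8


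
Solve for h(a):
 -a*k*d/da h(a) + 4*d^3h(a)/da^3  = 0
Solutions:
 h(a) = C1 + Integral(C2*airyai(2^(1/3)*a*k^(1/3)/2) + C3*airybi(2^(1/3)*a*k^(1/3)/2), a)


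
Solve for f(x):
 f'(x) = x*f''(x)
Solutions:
 f(x) = C1 + C2*x^2


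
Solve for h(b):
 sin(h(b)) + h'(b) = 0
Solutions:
 h(b) = -acos((-C1 - exp(2*b))/(C1 - exp(2*b))) + 2*pi
 h(b) = acos((-C1 - exp(2*b))/(C1 - exp(2*b)))


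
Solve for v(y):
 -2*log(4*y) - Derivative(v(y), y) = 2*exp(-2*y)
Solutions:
 v(y) = C1 - 2*y*log(y) + 2*y*(1 - 2*log(2)) + exp(-2*y)


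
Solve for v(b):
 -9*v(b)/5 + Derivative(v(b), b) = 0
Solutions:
 v(b) = C1*exp(9*b/5)


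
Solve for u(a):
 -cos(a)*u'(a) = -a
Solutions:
 u(a) = C1 + Integral(a/cos(a), a)


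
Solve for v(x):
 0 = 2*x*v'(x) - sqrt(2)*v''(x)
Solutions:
 v(x) = C1 + C2*erfi(2^(3/4)*x/2)


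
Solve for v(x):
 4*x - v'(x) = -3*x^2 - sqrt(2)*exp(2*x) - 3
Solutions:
 v(x) = C1 + x^3 + 2*x^2 + 3*x + sqrt(2)*exp(2*x)/2


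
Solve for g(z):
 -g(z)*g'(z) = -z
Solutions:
 g(z) = -sqrt(C1 + z^2)
 g(z) = sqrt(C1 + z^2)


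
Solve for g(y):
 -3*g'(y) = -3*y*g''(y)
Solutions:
 g(y) = C1 + C2*y^2


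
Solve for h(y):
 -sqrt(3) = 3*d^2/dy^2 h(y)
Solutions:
 h(y) = C1 + C2*y - sqrt(3)*y^2/6


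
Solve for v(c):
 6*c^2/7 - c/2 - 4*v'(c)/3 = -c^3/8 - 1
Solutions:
 v(c) = C1 + 3*c^4/128 + 3*c^3/14 - 3*c^2/16 + 3*c/4


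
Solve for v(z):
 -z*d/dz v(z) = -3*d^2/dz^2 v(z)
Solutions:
 v(z) = C1 + C2*erfi(sqrt(6)*z/6)


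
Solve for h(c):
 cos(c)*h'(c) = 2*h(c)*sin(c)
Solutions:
 h(c) = C1/cos(c)^2


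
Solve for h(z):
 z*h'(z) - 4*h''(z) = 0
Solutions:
 h(z) = C1 + C2*erfi(sqrt(2)*z/4)


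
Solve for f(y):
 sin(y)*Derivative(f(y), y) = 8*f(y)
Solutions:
 f(y) = C1*(cos(y)^4 - 4*cos(y)^3 + 6*cos(y)^2 - 4*cos(y) + 1)/(cos(y)^4 + 4*cos(y)^3 + 6*cos(y)^2 + 4*cos(y) + 1)


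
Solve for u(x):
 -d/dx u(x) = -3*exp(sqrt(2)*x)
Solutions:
 u(x) = C1 + 3*sqrt(2)*exp(sqrt(2)*x)/2


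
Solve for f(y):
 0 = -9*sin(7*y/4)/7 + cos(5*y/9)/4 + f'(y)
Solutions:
 f(y) = C1 - 9*sin(5*y/9)/20 - 36*cos(7*y/4)/49


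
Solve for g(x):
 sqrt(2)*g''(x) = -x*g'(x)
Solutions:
 g(x) = C1 + C2*erf(2^(1/4)*x/2)


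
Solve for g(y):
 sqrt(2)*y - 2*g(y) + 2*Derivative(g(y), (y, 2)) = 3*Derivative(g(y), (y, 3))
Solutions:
 g(y) = C1*exp(y*(4/(9*sqrt(681) + 235)^(1/3) + 4 + (9*sqrt(681) + 235)^(1/3))/18)*sin(sqrt(3)*y*(-(9*sqrt(681) + 235)^(1/3) + 4/(9*sqrt(681) + 235)^(1/3))/18) + C2*exp(y*(4/(9*sqrt(681) + 235)^(1/3) + 4 + (9*sqrt(681) + 235)^(1/3))/18)*cos(sqrt(3)*y*(-(9*sqrt(681) + 235)^(1/3) + 4/(9*sqrt(681) + 235)^(1/3))/18) + C3*exp(y*(-(9*sqrt(681) + 235)^(1/3) - 4/(9*sqrt(681) + 235)^(1/3) + 2)/9) + sqrt(2)*y/2


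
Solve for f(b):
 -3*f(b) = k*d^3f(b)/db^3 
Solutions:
 f(b) = C1*exp(3^(1/3)*b*(-1/k)^(1/3)) + C2*exp(b*(-1/k)^(1/3)*(-3^(1/3) + 3^(5/6)*I)/2) + C3*exp(-b*(-1/k)^(1/3)*(3^(1/3) + 3^(5/6)*I)/2)


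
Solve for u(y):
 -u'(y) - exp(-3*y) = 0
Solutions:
 u(y) = C1 + exp(-3*y)/3


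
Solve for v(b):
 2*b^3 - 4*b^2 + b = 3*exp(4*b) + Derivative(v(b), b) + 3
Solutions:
 v(b) = C1 + b^4/2 - 4*b^3/3 + b^2/2 - 3*b - 3*exp(4*b)/4


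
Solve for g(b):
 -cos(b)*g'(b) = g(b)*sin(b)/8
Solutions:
 g(b) = C1*cos(b)^(1/8)


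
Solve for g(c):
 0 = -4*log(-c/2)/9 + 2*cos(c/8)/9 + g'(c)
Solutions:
 g(c) = C1 + 4*c*log(-c)/9 - 4*c/9 - 4*c*log(2)/9 - 16*sin(c/8)/9


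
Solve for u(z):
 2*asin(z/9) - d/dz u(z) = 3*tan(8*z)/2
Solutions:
 u(z) = C1 + 2*z*asin(z/9) + 2*sqrt(81 - z^2) + 3*log(cos(8*z))/16


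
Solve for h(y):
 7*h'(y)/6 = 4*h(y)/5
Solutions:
 h(y) = C1*exp(24*y/35)


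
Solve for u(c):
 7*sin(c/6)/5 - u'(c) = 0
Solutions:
 u(c) = C1 - 42*cos(c/6)/5


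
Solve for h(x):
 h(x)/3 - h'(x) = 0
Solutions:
 h(x) = C1*exp(x/3)


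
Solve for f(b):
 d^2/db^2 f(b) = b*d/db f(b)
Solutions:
 f(b) = C1 + C2*erfi(sqrt(2)*b/2)


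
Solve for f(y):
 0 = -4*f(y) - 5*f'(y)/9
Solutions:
 f(y) = C1*exp(-36*y/5)


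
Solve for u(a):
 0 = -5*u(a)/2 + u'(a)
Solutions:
 u(a) = C1*exp(5*a/2)


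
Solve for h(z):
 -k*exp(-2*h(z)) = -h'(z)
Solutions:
 h(z) = log(-sqrt(C1 + 2*k*z))
 h(z) = log(C1 + 2*k*z)/2


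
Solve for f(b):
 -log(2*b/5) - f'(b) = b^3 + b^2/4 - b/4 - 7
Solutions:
 f(b) = C1 - b^4/4 - b^3/12 + b^2/8 - b*log(b) + b*log(5/2) + 8*b


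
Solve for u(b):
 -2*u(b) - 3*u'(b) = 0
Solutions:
 u(b) = C1*exp(-2*b/3)


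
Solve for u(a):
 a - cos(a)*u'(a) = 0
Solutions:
 u(a) = C1 + Integral(a/cos(a), a)


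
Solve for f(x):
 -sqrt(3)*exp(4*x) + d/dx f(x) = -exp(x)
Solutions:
 f(x) = C1 + sqrt(3)*exp(4*x)/4 - exp(x)


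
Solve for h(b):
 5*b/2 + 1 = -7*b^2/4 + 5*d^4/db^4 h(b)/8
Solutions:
 h(b) = C1 + C2*b + C3*b^2 + C4*b^3 + 7*b^6/900 + b^5/30 + b^4/15


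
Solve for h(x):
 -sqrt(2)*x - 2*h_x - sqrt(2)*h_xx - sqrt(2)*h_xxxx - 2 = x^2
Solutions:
 h(x) = C1 + C2*exp(2^(1/6)*3^(1/3)*x*(-2*3^(1/3)/(9 + sqrt(87))^(1/3) + 2^(2/3)*(9 + sqrt(87))^(1/3))/12)*sin(6^(1/6)*x*(6/(9 + sqrt(87))^(1/3) + 6^(2/3)*(9 + sqrt(87))^(1/3))/12) + C3*exp(2^(1/6)*3^(1/3)*x*(-2*3^(1/3)/(9 + sqrt(87))^(1/3) + 2^(2/3)*(9 + sqrt(87))^(1/3))/12)*cos(6^(1/6)*x*(6/(9 + sqrt(87))^(1/3) + 6^(2/3)*(9 + sqrt(87))^(1/3))/12) + C4*exp(-2^(1/6)*3^(1/3)*x*(-2*3^(1/3)/(9 + sqrt(87))^(1/3) + 2^(2/3)*(9 + sqrt(87))^(1/3))/6) - x^3/6 - x


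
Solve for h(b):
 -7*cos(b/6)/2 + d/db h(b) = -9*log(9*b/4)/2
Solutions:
 h(b) = C1 - 9*b*log(b)/2 - 9*b*log(3) + 9*b/2 + 9*b*log(2) + 21*sin(b/6)


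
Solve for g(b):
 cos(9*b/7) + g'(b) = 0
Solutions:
 g(b) = C1 - 7*sin(9*b/7)/9


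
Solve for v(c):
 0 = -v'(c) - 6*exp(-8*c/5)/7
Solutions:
 v(c) = C1 + 15*exp(-8*c/5)/28


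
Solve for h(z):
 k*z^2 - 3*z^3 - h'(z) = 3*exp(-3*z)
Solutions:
 h(z) = C1 + k*z^3/3 - 3*z^4/4 + exp(-3*z)


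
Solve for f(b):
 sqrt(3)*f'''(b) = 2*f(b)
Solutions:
 f(b) = C3*exp(2^(1/3)*3^(5/6)*b/3) + (C1*sin(6^(1/3)*b/2) + C2*cos(6^(1/3)*b/2))*exp(-2^(1/3)*3^(5/6)*b/6)


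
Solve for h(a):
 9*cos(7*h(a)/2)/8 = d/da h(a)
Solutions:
 -9*a/8 - log(sin(7*h(a)/2) - 1)/7 + log(sin(7*h(a)/2) + 1)/7 = C1


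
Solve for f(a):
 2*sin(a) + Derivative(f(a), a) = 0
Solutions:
 f(a) = C1 + 2*cos(a)


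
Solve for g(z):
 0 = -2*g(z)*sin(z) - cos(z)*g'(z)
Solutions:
 g(z) = C1*cos(z)^2


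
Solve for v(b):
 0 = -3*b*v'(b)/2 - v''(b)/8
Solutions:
 v(b) = C1 + C2*erf(sqrt(6)*b)


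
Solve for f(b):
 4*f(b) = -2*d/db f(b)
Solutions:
 f(b) = C1*exp(-2*b)


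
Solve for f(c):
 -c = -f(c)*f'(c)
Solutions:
 f(c) = -sqrt(C1 + c^2)
 f(c) = sqrt(C1 + c^2)


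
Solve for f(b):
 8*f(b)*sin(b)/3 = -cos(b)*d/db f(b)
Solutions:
 f(b) = C1*cos(b)^(8/3)


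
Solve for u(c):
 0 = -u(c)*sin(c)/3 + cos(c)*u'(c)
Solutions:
 u(c) = C1/cos(c)^(1/3)


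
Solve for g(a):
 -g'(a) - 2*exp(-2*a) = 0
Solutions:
 g(a) = C1 + exp(-2*a)


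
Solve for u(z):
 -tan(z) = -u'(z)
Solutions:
 u(z) = C1 - log(cos(z))


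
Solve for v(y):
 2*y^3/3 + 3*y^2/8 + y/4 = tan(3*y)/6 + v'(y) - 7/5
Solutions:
 v(y) = C1 + y^4/6 + y^3/8 + y^2/8 + 7*y/5 + log(cos(3*y))/18


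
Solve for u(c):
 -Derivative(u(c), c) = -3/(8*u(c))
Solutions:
 u(c) = -sqrt(C1 + 3*c)/2
 u(c) = sqrt(C1 + 3*c)/2


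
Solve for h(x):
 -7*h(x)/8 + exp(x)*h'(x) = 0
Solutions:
 h(x) = C1*exp(-7*exp(-x)/8)


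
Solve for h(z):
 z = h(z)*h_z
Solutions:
 h(z) = -sqrt(C1 + z^2)
 h(z) = sqrt(C1 + z^2)


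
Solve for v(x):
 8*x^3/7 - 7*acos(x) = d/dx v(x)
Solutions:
 v(x) = C1 + 2*x^4/7 - 7*x*acos(x) + 7*sqrt(1 - x^2)


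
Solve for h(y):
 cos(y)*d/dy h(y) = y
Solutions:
 h(y) = C1 + Integral(y/cos(y), y)


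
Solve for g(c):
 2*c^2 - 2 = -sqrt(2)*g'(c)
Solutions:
 g(c) = C1 - sqrt(2)*c^3/3 + sqrt(2)*c


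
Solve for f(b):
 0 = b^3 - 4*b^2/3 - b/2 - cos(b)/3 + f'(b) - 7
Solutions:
 f(b) = C1 - b^4/4 + 4*b^3/9 + b^2/4 + 7*b + sin(b)/3


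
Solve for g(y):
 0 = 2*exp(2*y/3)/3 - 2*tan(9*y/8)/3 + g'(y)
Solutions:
 g(y) = C1 - exp(2*y/3) - 16*log(cos(9*y/8))/27


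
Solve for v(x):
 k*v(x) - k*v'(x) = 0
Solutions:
 v(x) = C1*exp(x)


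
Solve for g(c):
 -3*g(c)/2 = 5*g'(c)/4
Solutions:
 g(c) = C1*exp(-6*c/5)


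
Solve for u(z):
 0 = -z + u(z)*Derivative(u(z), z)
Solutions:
 u(z) = -sqrt(C1 + z^2)
 u(z) = sqrt(C1 + z^2)


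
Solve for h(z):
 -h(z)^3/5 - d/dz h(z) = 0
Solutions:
 h(z) = -sqrt(10)*sqrt(-1/(C1 - z))/2
 h(z) = sqrt(10)*sqrt(-1/(C1 - z))/2


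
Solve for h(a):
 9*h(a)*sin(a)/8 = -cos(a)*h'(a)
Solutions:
 h(a) = C1*cos(a)^(9/8)


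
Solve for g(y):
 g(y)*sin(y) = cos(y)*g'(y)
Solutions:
 g(y) = C1/cos(y)


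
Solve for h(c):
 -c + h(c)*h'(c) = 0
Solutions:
 h(c) = -sqrt(C1 + c^2)
 h(c) = sqrt(C1 + c^2)


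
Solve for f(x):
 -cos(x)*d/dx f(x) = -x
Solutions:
 f(x) = C1 + Integral(x/cos(x), x)


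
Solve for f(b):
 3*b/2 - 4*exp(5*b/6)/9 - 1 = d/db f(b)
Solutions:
 f(b) = C1 + 3*b^2/4 - b - 8*exp(5*b/6)/15


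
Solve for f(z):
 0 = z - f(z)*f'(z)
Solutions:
 f(z) = -sqrt(C1 + z^2)
 f(z) = sqrt(C1 + z^2)


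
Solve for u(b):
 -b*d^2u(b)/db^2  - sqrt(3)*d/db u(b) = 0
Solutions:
 u(b) = C1 + C2*b^(1 - sqrt(3))


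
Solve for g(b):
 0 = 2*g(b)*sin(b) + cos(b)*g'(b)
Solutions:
 g(b) = C1*cos(b)^2


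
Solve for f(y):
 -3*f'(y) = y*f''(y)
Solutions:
 f(y) = C1 + C2/y^2


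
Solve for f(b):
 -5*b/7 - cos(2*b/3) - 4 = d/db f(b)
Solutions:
 f(b) = C1 - 5*b^2/14 - 4*b - 3*sin(2*b/3)/2


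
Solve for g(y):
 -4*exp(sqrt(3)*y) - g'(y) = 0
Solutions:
 g(y) = C1 - 4*sqrt(3)*exp(sqrt(3)*y)/3


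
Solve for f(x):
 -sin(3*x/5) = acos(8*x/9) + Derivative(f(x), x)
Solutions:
 f(x) = C1 - x*acos(8*x/9) + sqrt(81 - 64*x^2)/8 + 5*cos(3*x/5)/3


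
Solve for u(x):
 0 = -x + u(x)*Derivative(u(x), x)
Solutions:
 u(x) = -sqrt(C1 + x^2)
 u(x) = sqrt(C1 + x^2)


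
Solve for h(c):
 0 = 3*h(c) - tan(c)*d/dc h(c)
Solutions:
 h(c) = C1*sin(c)^3


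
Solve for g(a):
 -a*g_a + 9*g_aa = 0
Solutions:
 g(a) = C1 + C2*erfi(sqrt(2)*a/6)


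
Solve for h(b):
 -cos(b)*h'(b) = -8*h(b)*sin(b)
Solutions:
 h(b) = C1/cos(b)^8


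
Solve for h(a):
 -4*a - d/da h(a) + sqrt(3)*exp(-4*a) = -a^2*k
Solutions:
 h(a) = C1 + a^3*k/3 - 2*a^2 - sqrt(3)*exp(-4*a)/4


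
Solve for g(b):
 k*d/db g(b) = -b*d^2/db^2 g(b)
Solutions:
 g(b) = C1 + b^(1 - re(k))*(C2*sin(log(b)*Abs(im(k))) + C3*cos(log(b)*im(k)))


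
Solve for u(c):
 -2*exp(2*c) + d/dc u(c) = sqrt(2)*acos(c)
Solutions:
 u(c) = C1 + sqrt(2)*(c*acos(c) - sqrt(1 - c^2)) + exp(2*c)


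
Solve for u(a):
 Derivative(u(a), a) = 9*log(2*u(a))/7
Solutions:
 -7*Integral(1/(log(_y) + log(2)), (_y, u(a)))/9 = C1 - a


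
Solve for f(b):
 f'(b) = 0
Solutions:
 f(b) = C1


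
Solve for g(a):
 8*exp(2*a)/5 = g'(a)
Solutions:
 g(a) = C1 + 4*exp(2*a)/5


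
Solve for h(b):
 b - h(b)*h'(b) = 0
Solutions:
 h(b) = -sqrt(C1 + b^2)
 h(b) = sqrt(C1 + b^2)


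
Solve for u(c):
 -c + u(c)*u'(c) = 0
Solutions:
 u(c) = -sqrt(C1 + c^2)
 u(c) = sqrt(C1 + c^2)


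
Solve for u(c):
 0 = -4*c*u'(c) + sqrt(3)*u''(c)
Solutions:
 u(c) = C1 + C2*erfi(sqrt(2)*3^(3/4)*c/3)


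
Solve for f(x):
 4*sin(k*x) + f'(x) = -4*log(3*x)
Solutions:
 f(x) = C1 - 4*x*log(x) - 4*x*log(3) + 4*x - 4*Piecewise((-cos(k*x)/k, Ne(k, 0)), (0, True))


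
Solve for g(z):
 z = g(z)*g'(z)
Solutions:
 g(z) = -sqrt(C1 + z^2)
 g(z) = sqrt(C1 + z^2)


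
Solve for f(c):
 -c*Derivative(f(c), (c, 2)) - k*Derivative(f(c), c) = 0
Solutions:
 f(c) = C1 + c^(1 - re(k))*(C2*sin(log(c)*Abs(im(k))) + C3*cos(log(c)*im(k)))


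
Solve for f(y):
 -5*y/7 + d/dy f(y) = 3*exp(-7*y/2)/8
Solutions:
 f(y) = C1 + 5*y^2/14 - 3*exp(-7*y/2)/28


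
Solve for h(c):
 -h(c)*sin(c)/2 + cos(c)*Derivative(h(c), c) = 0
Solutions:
 h(c) = C1/sqrt(cos(c))


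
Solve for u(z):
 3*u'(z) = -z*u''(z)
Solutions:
 u(z) = C1 + C2/z^2


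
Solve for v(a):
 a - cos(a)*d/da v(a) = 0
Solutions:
 v(a) = C1 + Integral(a/cos(a), a)


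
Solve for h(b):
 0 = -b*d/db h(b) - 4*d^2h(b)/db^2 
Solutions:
 h(b) = C1 + C2*erf(sqrt(2)*b/4)


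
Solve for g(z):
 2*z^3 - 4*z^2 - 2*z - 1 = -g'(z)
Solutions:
 g(z) = C1 - z^4/2 + 4*z^3/3 + z^2 + z


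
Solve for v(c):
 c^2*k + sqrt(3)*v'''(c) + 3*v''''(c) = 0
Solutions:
 v(c) = C1 + C2*c + C3*c^2 + C4*exp(-sqrt(3)*c/3) - sqrt(3)*c^5*k/180 + c^4*k/12 - sqrt(3)*c^3*k/3


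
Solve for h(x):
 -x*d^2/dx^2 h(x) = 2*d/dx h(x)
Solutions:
 h(x) = C1 + C2/x


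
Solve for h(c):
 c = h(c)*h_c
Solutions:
 h(c) = -sqrt(C1 + c^2)
 h(c) = sqrt(C1 + c^2)


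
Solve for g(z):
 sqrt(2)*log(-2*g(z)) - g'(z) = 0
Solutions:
 -sqrt(2)*Integral(1/(log(-_y) + log(2)), (_y, g(z)))/2 = C1 - z


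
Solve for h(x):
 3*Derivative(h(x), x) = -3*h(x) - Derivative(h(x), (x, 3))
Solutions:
 h(x) = C1*exp(2^(1/3)*x*(-2/(3 + sqrt(13))^(1/3) + 2^(1/3)*(3 + sqrt(13))^(1/3))/4)*sin(2^(1/3)*sqrt(3)*x*(2/(3 + sqrt(13))^(1/3) + 2^(1/3)*(3 + sqrt(13))^(1/3))/4) + C2*exp(2^(1/3)*x*(-2/(3 + sqrt(13))^(1/3) + 2^(1/3)*(3 + sqrt(13))^(1/3))/4)*cos(2^(1/3)*sqrt(3)*x*(2/(3 + sqrt(13))^(1/3) + 2^(1/3)*(3 + sqrt(13))^(1/3))/4) + C3*exp(2^(1/3)*x*(-2^(1/3)*(3 + sqrt(13))^(1/3)/2 + (3 + sqrt(13))^(-1/3)))


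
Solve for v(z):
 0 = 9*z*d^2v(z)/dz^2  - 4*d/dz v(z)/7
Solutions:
 v(z) = C1 + C2*z^(67/63)


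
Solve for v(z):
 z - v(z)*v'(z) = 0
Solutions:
 v(z) = -sqrt(C1 + z^2)
 v(z) = sqrt(C1 + z^2)


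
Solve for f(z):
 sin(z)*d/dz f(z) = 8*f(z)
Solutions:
 f(z) = C1*(cos(z)^4 - 4*cos(z)^3 + 6*cos(z)^2 - 4*cos(z) + 1)/(cos(z)^4 + 4*cos(z)^3 + 6*cos(z)^2 + 4*cos(z) + 1)


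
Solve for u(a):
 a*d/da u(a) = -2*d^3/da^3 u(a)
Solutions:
 u(a) = C1 + Integral(C2*airyai(-2^(2/3)*a/2) + C3*airybi(-2^(2/3)*a/2), a)


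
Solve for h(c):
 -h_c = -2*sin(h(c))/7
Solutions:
 -2*c/7 + log(cos(h(c)) - 1)/2 - log(cos(h(c)) + 1)/2 = C1


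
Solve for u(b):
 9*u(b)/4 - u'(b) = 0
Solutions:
 u(b) = C1*exp(9*b/4)


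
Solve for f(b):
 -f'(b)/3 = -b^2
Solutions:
 f(b) = C1 + b^3


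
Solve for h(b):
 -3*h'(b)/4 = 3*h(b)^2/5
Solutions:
 h(b) = 5/(C1 + 4*b)


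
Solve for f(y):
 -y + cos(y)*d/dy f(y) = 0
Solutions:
 f(y) = C1 + Integral(y/cos(y), y)
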